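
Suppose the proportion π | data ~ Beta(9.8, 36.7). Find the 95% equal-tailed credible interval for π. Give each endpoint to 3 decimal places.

[0.107, 0.338]

Posterior: Beta(9.8, 36.7).
Equal-tailed 95% interval: the 0.025 and 0.975 quantiles of Beta(9.8, 36.7).
Posterior mean ≈ 0.211, SD ≈ 0.059; a Normal approximation gives roughly [0.095, 0.327].
Exact: F⁻¹(0.025) = 0.107; F⁻¹(0.975) = 0.338.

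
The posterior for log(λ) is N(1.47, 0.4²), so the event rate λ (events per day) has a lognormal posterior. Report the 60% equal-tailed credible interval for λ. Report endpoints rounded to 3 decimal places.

[3.106, 6.090]

On the log scale the 60% interval is 1.47 ± 0.842 × 0.4 = [1.1334, 1.8066].
Exponentiate: [e^1.1334, e^1.8066] = [3.106, 6.090].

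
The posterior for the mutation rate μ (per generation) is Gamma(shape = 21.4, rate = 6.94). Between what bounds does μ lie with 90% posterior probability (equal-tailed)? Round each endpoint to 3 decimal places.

Posterior: Gamma(shape 21.4, rate 6.94).
Equal-tailed 90% interval: Gamma(21.4, 6.94) quantiles at 0.05 and 0.95.
Posterior mean ≈ 3.084, SD ≈ 0.667; a Normal approximation gives roughly [1.987, 4.180].
Exact: lower = 2.075; upper = 4.256.

[2.075, 4.256]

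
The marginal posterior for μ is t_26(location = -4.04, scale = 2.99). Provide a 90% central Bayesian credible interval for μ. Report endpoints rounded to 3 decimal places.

The t_26 distribution is symmetric; the 90% interval is -4.04 ± t·2.99 with t_{0.95,26} = 1.706.
Half-width: 1.706 × 2.99 = 5.100.
-4.04 − 5.100 = -9.140; -4.04 + 5.100 = 1.060.

[-9.140, 1.060]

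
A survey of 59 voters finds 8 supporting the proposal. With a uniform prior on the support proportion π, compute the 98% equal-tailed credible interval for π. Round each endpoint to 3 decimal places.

[0.061, 0.268]

Posterior: Beta(1+8, 1+51) = Beta(9, 52).
Equal-tailed 98% interval: the 0.01 and 0.99 quantiles of Beta(9, 52).
Posterior mean ≈ 0.148, SD ≈ 0.045; a Normal approximation gives roughly [0.043, 0.252].
Exact: F⁻¹(0.01) = 0.061; F⁻¹(0.99) = 0.268.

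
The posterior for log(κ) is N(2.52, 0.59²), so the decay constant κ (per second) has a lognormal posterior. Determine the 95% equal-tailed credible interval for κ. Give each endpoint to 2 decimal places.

On the log scale the 95% interval is 2.52 ± 1.960 × 0.59 = [1.3636, 3.6764].
Exponentiate: [e^1.3636, e^3.6764] = [3.91, 39.50].

[3.91, 39.50]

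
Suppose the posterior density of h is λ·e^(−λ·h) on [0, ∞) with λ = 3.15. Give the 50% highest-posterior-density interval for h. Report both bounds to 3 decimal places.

[0.000, 0.220]

The exponential density is strictly decreasing on [0, ∞), so the HPD interval is anchored at 0: [0, q] with P(h ≤ q) = 0.50.
q = −ln(1 − 0.50) / 3.15 = 0.6931 / 3.15 = 0.220.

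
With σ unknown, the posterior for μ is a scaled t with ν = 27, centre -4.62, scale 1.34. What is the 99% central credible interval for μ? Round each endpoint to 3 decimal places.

The t_27 distribution is symmetric; the 99% interval is -4.62 ± t·1.34 with t_{0.995,27} = 2.771.
Half-width: 2.771 × 1.34 = 3.713.
-4.62 − 3.713 = -8.333; -4.62 + 3.713 = -0.907.

[-8.333, -0.907]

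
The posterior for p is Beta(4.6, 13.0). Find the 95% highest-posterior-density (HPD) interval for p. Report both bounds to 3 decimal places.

[0.076, 0.461]

The posterior is unimodal and skewed, so the HPD interval has equal density at both endpoints and is the shortest 95% interval.
Solving f(0.076) = f(0.461) with F(0.461) − F(0.076) = 0.95 gives [0.076, 0.461].
For comparison, the equal-tailed interval is [0.091, 0.483]; the HPD is narrower and shifted toward the mode.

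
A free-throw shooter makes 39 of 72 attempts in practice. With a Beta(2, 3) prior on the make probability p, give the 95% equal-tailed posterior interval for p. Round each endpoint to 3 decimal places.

[0.421, 0.642]

Posterior: Beta(2+39, 3+33) = Beta(41, 36).
Equal-tailed 95% interval: the 0.025 and 0.975 quantiles of Beta(41, 36).
Posterior mean ≈ 0.532, SD ≈ 0.056; a Normal approximation gives roughly [0.422, 0.643].
Exact: F⁻¹(0.025) = 0.421; F⁻¹(0.975) = 0.642.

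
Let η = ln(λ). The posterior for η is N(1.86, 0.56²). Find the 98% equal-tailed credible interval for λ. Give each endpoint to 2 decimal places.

[1.75, 23.64]

On the log scale the 98% interval is 1.86 ± 2.326 × 0.56 = [0.5572, 3.1628].
Exponentiate: [e^0.5572, e^3.1628] = [1.75, 23.64].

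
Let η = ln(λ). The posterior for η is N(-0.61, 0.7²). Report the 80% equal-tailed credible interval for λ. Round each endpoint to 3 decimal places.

On the log scale the 80% interval is -0.61 ± 1.282 × 0.7 = [-1.5071, 0.2871].
Exponentiate: [e^-1.5071, e^0.2871] = [0.222, 1.333].

[0.222, 1.333]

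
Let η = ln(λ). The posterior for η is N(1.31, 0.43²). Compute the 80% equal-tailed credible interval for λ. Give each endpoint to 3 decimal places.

[2.136, 6.431]

On the log scale the 80% interval is 1.31 ± 1.282 × 0.43 = [0.7589, 1.8611].
Exponentiate: [e^0.7589, e^1.8611] = [2.136, 6.431].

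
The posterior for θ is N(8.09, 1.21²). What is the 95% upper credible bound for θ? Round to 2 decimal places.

Need U with P(θ ≤ U) = 0.95: U = 8.09 + z_{0.05}·1.21.
z = 1.645; U = 8.09 + 1.645 × 1.21 = 10.08.

10.08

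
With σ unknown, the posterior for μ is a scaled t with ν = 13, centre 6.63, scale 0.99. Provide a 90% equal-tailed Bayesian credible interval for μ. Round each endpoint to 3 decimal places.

The t_13 distribution is symmetric; the 90% interval is 6.63 ± t·0.99 with t_{0.95,13} = 1.771.
Half-width: 1.771 × 0.99 = 1.753.
6.63 − 1.753 = 4.877; 6.63 + 1.753 = 8.383.

[4.877, 8.383]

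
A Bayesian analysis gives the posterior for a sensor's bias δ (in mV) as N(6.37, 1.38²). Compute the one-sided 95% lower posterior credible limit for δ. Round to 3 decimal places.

4.100

Need L with P(δ ≥ L) = 0.95: L = 6.37 − z_{0.05}·1.38.
z = 1.645; L = 6.37 − 1.645 × 1.38 = 4.100.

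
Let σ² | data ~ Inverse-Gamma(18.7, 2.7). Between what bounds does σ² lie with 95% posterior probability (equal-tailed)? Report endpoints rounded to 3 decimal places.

[0.096, 0.241]

Inverse-Gamma(18.7, 2.7) quantiles: F⁻¹(0.025) and F⁻¹(0.975).
Equivalently, 1/σ² ~ Gamma(18.7, rate = 2.7); invert its 0.975 and 0.025 quantiles.
Posterior mean ≈ 0.153, SD ≈ 0.037; a Normal approximation gives roughly [0.079, 0.226].
Exact: lower = 0.096; upper = 0.241.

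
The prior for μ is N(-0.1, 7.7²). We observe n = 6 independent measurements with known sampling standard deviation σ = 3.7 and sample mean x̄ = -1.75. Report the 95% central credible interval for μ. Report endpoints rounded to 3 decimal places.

Posterior precision = 1/7.7² + 6/3.7² = 0.0169 + 0.4383 = 0.4551, so posterior SD = 1.4823.
Posterior mean = (-0.1/7.7² + 6·-1.75/3.7²) / 0.4551 = -1.6889.
Interval: -1.6889 ± 1.960 × 1.4823 → [-4.594, 1.216].

[-4.594, 1.216]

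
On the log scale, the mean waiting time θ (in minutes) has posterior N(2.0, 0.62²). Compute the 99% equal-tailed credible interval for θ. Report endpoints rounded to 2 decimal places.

On the log scale the 99% interval is 2.0 ± 2.576 × 0.62 = [0.4030, 3.5970].
Exponentiate: [e^0.4030, e^3.5970] = [1.50, 36.49].

[1.50, 36.49]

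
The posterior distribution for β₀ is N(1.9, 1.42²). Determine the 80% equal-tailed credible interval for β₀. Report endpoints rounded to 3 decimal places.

[0.080, 3.720]

The posterior is symmetric, so the 80% equal-tailed interval is β₀ = 1.9 ± z·1.42 with z = 1.282.
Half-width: 1.282 × 1.42 = 1.820.
1.9 − 1.820 = 0.080; 1.9 + 1.820 = 3.720.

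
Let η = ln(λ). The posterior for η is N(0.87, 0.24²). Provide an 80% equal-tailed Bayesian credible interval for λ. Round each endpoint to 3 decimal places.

On the log scale the 80% interval is 0.87 ± 1.282 × 0.24 = [0.5624, 1.1776].
Exponentiate: [e^0.5624, e^1.1776] = [1.755, 3.246].

[1.755, 3.246]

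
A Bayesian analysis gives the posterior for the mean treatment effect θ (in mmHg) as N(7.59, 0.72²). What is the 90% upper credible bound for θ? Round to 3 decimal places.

8.513

Need U with P(θ ≤ U) = 0.90: U = 7.59 + z_{0.1}·0.72.
z = 1.282; U = 7.59 + 1.282 × 0.72 = 8.513.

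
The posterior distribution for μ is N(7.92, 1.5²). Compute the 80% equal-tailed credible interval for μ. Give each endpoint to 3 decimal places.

The posterior is symmetric, so the 80% equal-tailed interval is μ = 7.92 ± z·1.5 with z = 1.282.
Half-width: 1.282 × 1.5 = 1.922.
7.92 − 1.922 = 5.998; 7.92 + 1.922 = 9.842.

[5.998, 9.842]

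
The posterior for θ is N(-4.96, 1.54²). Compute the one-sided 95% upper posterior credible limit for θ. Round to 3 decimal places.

-2.427

Need U with P(θ ≤ U) = 0.95: U = -4.96 + z_{0.05}·1.54.
z = 1.645; U = -4.96 + 1.645 × 1.54 = -2.427.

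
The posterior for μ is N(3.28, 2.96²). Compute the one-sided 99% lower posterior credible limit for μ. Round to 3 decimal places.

-3.606

Need L with P(μ ≥ L) = 0.99: L = 3.28 − z_{0.01}·2.96.
z = 2.326; L = 3.28 − 2.326 × 2.96 = -3.606.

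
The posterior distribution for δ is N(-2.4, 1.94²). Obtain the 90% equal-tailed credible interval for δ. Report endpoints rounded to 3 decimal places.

The posterior is symmetric, so the 90% equal-tailed interval is δ = -2.4 ± z·1.94 with z = 1.645.
Half-width: 1.645 × 1.94 = 3.191.
-2.4 − 3.191 = -5.591; -2.4 + 3.191 = 0.791.

[-5.591, 0.791]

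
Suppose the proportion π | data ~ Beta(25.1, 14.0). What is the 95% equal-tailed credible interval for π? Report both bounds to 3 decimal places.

Posterior: Beta(25.1, 14.0).
Equal-tailed 95% interval: the 0.025 and 0.975 quantiles of Beta(25.1, 14.0).
Posterior mean ≈ 0.642, SD ≈ 0.076; a Normal approximation gives roughly [0.494, 0.790].
Exact: F⁻¹(0.025) = 0.488; F⁻¹(0.975) = 0.782.

[0.488, 0.782]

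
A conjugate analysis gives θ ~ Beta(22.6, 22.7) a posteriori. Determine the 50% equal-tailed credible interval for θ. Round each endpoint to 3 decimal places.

[0.449, 0.549]

Posterior: Beta(22.6, 22.7).
Equal-tailed 50% interval: the 0.25 and 0.75 quantiles of Beta(22.6, 22.7).
Posterior mean ≈ 0.499, SD ≈ 0.073; a Normal approximation gives roughly [0.449, 0.548].
Exact: F⁻¹(0.25) = 0.449; F⁻¹(0.75) = 0.549.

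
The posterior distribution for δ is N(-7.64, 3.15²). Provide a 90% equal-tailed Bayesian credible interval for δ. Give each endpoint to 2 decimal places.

[-12.82, -2.46]

The posterior is symmetric, so the 90% equal-tailed interval is δ = -7.64 ± z·3.15 with z = 1.645.
Half-width: 1.645 × 3.15 = 5.18.
-7.64 − 5.18 = -12.82; -7.64 + 5.18 = -2.46.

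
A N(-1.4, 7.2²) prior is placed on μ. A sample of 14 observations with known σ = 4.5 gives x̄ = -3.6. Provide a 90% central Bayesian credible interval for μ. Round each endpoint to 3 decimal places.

[-5.491, -1.589]

Posterior precision = 1/7.2² + 14/4.5² = 0.0193 + 0.6914 = 0.7106, so posterior SD = 1.1862.
Posterior mean = (-1.4/7.2² + 14·-3.6/4.5²) / 0.7106 = -3.5403.
Interval: -3.5403 ± 1.645 × 1.1862 → [-5.491, -1.589].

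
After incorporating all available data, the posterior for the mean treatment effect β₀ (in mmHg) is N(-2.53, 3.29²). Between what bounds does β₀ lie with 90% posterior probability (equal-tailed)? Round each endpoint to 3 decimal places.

[-7.942, 2.882]

The posterior is symmetric, so the 90% equal-tailed interval is β₀ = -2.53 ± z·3.29 with z = 1.645.
Half-width: 1.645 × 3.29 = 5.412.
-2.53 − 5.412 = -7.942; -2.53 + 5.412 = 2.882.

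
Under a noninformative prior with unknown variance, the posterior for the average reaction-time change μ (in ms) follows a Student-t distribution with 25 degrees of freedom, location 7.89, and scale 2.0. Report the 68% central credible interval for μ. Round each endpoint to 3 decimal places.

The t_25 distribution is symmetric; the 68% interval is 7.89 ± t·2.0 with t_{0.84,25} = 1.015.
Half-width: 1.015 × 2.0 = 2.029.
7.89 − 2.029 = 5.861; 7.89 + 2.029 = 9.919.

[5.861, 9.919]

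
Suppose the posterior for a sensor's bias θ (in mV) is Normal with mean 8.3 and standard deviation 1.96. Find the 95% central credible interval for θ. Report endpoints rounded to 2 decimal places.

[4.46, 12.14]

The posterior is symmetric, so the 95% equal-tailed interval is θ = 8.3 ± z·1.96 with z = 1.960.
Half-width: 1.960 × 1.96 = 3.84.
8.3 − 3.84 = 4.46; 8.3 + 3.84 = 12.14.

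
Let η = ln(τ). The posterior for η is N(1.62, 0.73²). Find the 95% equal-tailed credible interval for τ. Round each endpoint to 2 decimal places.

On the log scale the 95% interval is 1.62 ± 1.960 × 0.73 = [0.1892, 3.0508].
Exponentiate: [e^0.1892, e^3.0508] = [1.21, 21.13].

[1.21, 21.13]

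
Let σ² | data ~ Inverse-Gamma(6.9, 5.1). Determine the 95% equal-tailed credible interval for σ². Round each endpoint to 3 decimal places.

Inverse-Gamma(6.9, 5.1) quantiles: F⁻¹(0.025) and F⁻¹(0.975).
Equivalently, 1/σ² ~ Gamma(6.9, rate = 5.1); invert its 0.975 and 0.025 quantiles.
Posterior mean ≈ 0.864, SD ≈ 0.390; a Normal approximation gives roughly [0.099, 1.630].
Exact: lower = 0.395; upper = 1.853.

[0.395, 1.853]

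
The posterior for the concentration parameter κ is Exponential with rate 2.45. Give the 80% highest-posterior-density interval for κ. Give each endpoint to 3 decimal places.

The exponential density is strictly decreasing on [0, ∞), so the HPD interval is anchored at 0: [0, q] with P(κ ≤ q) = 0.80.
q = −ln(1 − 0.80) / 2.45 = 1.6094 / 2.45 = 0.657.

[0.000, 0.657]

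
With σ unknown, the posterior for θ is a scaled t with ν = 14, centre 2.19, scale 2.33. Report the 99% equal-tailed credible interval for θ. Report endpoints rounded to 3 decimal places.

[-4.746, 9.126]

The t_14 distribution is symmetric; the 99% interval is 2.19 ± t·2.33 with t_{0.995,14} = 2.977.
Half-width: 2.977 × 2.33 = 6.936.
2.19 − 6.936 = -4.746; 2.19 + 6.936 = 9.126.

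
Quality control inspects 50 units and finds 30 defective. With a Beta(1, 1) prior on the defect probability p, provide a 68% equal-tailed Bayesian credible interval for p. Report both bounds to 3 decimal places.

Posterior: Beta(1+30, 1+20) = Beta(31, 21).
Equal-tailed 68% interval: the 0.16 and 0.84 quantiles of Beta(31, 21).
Posterior mean ≈ 0.596, SD ≈ 0.067; a Normal approximation gives roughly [0.529, 0.663].
Exact: F⁻¹(0.16) = 0.529; F⁻¹(0.84) = 0.664.

[0.529, 0.664]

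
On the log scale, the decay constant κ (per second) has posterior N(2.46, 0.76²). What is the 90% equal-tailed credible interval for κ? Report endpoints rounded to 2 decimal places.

On the log scale the 90% interval is 2.46 ± 1.645 × 0.76 = [1.2099, 3.7101].
Exponentiate: [e^1.2099, e^3.7101] = [3.35, 40.86].

[3.35, 40.86]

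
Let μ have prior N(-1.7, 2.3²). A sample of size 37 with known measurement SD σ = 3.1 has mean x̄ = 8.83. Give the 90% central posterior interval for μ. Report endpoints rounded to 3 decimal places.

Posterior precision = 1/2.3² + 37/3.1² = 0.1890 + 3.8502 = 4.0392, so posterior SD = 0.4976.
Posterior mean = (-1.7/2.3² + 37·8.83/3.1²) / 4.0392 = 8.3372.
Interval: 8.3372 ± 1.645 × 0.4976 → [7.519, 9.156].

[7.519, 9.156]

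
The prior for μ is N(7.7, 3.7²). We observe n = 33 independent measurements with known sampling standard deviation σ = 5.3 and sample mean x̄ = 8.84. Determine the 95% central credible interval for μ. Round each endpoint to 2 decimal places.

[7.02, 10.53]

Posterior precision = 1/3.7² + 33/5.3² = 0.0730 + 1.1748 = 1.2478, so posterior SD = 0.8952.
Posterior mean = (7.7/3.7² + 33·8.84/5.3²) / 1.2478 = 8.7733.
Interval: 8.7733 ± 1.960 × 0.8952 → [7.02, 10.53].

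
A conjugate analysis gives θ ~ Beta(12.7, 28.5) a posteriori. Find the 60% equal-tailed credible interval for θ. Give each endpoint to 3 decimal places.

Posterior: Beta(12.7, 28.5).
Equal-tailed 60% interval: the 0.2 and 0.8 quantiles of Beta(12.7, 28.5).
Posterior mean ≈ 0.308, SD ≈ 0.071; a Normal approximation gives roughly [0.248, 0.368].
Exact: F⁻¹(0.2) = 0.247; F⁻¹(0.8) = 0.368.

[0.247, 0.368]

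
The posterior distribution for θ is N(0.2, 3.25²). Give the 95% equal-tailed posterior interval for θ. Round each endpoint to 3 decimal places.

The posterior is symmetric, so the 95% equal-tailed interval is θ = 0.2 ± z·3.25 with z = 1.960.
Half-width: 1.960 × 3.25 = 6.370.
0.2 − 6.370 = -6.170; 0.2 + 6.370 = 6.570.

[-6.170, 6.570]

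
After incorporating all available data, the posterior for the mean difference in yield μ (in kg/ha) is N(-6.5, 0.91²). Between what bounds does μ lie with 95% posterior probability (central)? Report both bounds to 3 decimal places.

The posterior is symmetric, so the 95% equal-tailed interval is μ = -6.5 ± z·0.91 with z = 1.960.
Half-width: 1.960 × 0.91 = 1.784.
-6.5 − 1.784 = -8.284; -6.5 + 1.784 = -4.716.

[-8.284, -4.716]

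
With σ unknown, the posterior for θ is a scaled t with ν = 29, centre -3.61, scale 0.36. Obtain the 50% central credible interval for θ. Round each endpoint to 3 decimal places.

[-3.856, -3.364]

The t_29 distribution is symmetric; the 50% interval is -3.61 ± t·0.36 with t_{0.75,29} = 0.683.
Half-width: 0.683 × 0.36 = 0.246.
-3.61 − 0.246 = -3.856; -3.61 + 0.246 = -3.364.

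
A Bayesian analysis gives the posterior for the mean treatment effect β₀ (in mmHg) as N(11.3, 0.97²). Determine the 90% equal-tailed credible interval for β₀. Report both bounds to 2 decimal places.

[9.70, 12.90]

The posterior is symmetric, so the 90% equal-tailed interval is β₀ = 11.3 ± z·0.97 with z = 1.645.
Half-width: 1.645 × 0.97 = 1.60.
11.3 − 1.60 = 9.70; 11.3 + 1.60 = 12.90.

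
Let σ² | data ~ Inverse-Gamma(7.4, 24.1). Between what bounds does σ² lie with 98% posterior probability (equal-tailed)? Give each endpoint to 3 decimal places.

Inverse-Gamma(7.4, 24.1) quantiles: F⁻¹(0.01) and F⁻¹(0.99).
Equivalently, 1/σ² ~ Gamma(7.4, rate = 24.1); invert its 0.99 and 0.01 quantiles.
Posterior mean ≈ 3.766, SD ≈ 1.620; a Normal approximation gives roughly [-0.004, 7.535].
Exact: lower = 1.591; upper = 9.424.

[1.591, 9.424]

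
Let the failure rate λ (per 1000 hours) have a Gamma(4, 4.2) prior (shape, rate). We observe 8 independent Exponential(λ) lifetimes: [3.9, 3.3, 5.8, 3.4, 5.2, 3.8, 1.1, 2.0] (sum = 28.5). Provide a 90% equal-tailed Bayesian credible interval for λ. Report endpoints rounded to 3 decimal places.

[0.212, 0.557]

Posterior: Gamma(4+8, 4.2+28.5) = Gamma(12, 32.7) (shape, rate).
Equal-tailed 90% interval: Gamma(12, 32.7) quantiles at 0.05 and 0.95.
Posterior mean ≈ 0.367, SD ≈ 0.106; a Normal approximation gives roughly [0.193, 0.541].
Exact: lower = 0.212; upper = 0.557.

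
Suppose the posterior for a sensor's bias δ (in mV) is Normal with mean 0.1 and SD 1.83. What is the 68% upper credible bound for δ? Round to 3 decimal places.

Need U with P(δ ≤ U) = 0.68: U = 0.1 + z_{0.32}·1.83.
z = 0.468; U = 0.1 + 0.468 × 1.83 = 0.956.

0.956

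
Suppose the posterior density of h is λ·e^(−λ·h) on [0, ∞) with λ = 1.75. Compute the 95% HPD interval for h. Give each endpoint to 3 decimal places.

The exponential density is strictly decreasing on [0, ∞), so the HPD interval is anchored at 0: [0, q] with P(h ≤ q) = 0.95.
q = −ln(1 − 0.95) / 1.75 = 2.9957 / 1.75 = 1.712.

[0.000, 1.712]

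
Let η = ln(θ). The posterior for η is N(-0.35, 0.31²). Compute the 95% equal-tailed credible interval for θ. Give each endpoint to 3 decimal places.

[0.384, 1.294]

On the log scale the 95% interval is -0.35 ± 1.960 × 0.31 = [-0.9576, 0.2576].
Exponentiate: [e^-0.9576, e^0.2576] = [0.384, 1.294].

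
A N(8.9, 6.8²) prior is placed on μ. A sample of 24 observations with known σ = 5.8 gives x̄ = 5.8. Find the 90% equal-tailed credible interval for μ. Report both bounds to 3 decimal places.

[3.973, 7.810]

Posterior precision = 1/6.8² + 24/5.8² = 0.0216 + 0.7134 = 0.7351, so posterior SD = 1.1664.
Posterior mean = (8.9/6.8² + 24·5.8/5.8²) / 0.7351 = 5.8912.
Interval: 5.8912 ± 1.645 × 1.1664 → [3.973, 7.810].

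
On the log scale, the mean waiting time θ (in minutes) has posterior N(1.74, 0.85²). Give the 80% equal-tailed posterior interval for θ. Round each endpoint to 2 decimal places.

On the log scale the 80% interval is 1.74 ± 1.282 × 0.85 = [0.6507, 2.8293].
Exponentiate: [e^0.6507, e^2.8293] = [1.92, 16.93].

[1.92, 16.93]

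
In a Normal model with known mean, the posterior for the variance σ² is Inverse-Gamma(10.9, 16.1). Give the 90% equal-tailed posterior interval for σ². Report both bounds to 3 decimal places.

Inverse-Gamma(10.9, 16.1) quantiles: F⁻¹(0.05) and F⁻¹(0.95).
Equivalently, 1/σ² ~ Gamma(10.9, rate = 16.1); invert its 0.95 and 0.05 quantiles.
Posterior mean ≈ 1.626, SD ≈ 0.545; a Normal approximation gives roughly [0.730, 2.523].
Exact: lower = 0.956; upper = 2.642.

[0.956, 2.642]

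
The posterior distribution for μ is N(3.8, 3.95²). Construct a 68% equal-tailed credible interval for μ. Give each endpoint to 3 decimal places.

The posterior is symmetric, so the 68% equal-tailed interval is μ = 3.8 ± z·3.95 with z = 0.994.
Half-width: 0.994 × 3.95 = 3.928.
3.8 − 3.928 = -0.128; 3.8 + 3.928 = 7.728.

[-0.128, 7.728]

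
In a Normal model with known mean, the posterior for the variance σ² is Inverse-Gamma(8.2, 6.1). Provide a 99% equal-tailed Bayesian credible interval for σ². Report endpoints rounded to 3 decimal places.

Inverse-Gamma(8.2, 6.1) quantiles: F⁻¹(0.005) and F⁻¹(0.995).
Equivalently, 1/σ² ~ Gamma(8.2, rate = 6.1); invert its 0.995 and 0.005 quantiles.
Posterior mean ≈ 0.847, SD ≈ 0.340; a Normal approximation gives roughly [-0.029, 1.724].
Exact: lower = 0.350; upper = 2.275.

[0.350, 2.275]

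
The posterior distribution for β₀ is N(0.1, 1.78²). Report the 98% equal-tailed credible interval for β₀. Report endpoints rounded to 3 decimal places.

The posterior is symmetric, so the 98% equal-tailed interval is β₀ = 0.1 ± z·1.78 with z = 2.326.
Half-width: 2.326 × 1.78 = 4.141.
0.1 − 4.141 = -4.041; 0.1 + 4.141 = 4.241.

[-4.041, 4.241]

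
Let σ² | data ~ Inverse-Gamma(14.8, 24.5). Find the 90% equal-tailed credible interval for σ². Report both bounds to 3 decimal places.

[1.132, 2.695]

Inverse-Gamma(14.8, 24.5) quantiles: F⁻¹(0.05) and F⁻¹(0.95).
Equivalently, 1/σ² ~ Gamma(14.8, rate = 24.5); invert its 0.95 and 0.05 quantiles.
Posterior mean ≈ 1.775, SD ≈ 0.496; a Normal approximation gives roughly [0.959, 2.592].
Exact: lower = 1.132; upper = 2.695.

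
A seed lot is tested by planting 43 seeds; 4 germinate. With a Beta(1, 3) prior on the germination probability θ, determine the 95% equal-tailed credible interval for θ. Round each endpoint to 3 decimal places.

Posterior: Beta(1+4, 3+39) = Beta(5, 42).
Equal-tailed 95% interval: the 0.025 and 0.975 quantiles of Beta(5, 42).
Posterior mean ≈ 0.106, SD ≈ 0.045; a Normal approximation gives roughly [0.019, 0.194].
Exact: F⁻¹(0.025) = 0.036; F⁻¹(0.975) = 0.208.

[0.036, 0.208]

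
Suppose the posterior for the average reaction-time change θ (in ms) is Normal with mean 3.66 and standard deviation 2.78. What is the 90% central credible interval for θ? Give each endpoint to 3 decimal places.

[-0.913, 8.233]

The posterior is symmetric, so the 90% equal-tailed interval is θ = 3.66 ± z·2.78 with z = 1.645.
Half-width: 1.645 × 2.78 = 4.573.
3.66 − 4.573 = -0.913; 3.66 + 4.573 = 8.233.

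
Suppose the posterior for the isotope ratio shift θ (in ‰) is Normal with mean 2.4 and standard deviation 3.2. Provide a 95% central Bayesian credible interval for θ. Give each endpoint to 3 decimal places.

The posterior is symmetric, so the 95% equal-tailed interval is θ = 2.4 ± z·3.2 with z = 1.960.
Half-width: 1.960 × 3.2 = 6.272.
2.4 − 6.272 = -3.872; 2.4 + 6.272 = 8.672.

[-3.872, 8.672]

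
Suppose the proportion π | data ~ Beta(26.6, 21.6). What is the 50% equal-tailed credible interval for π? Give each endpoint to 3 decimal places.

[0.504, 0.601]

Posterior: Beta(26.6, 21.6).
Equal-tailed 50% interval: the 0.25 and 0.75 quantiles of Beta(26.6, 21.6).
Posterior mean ≈ 0.552, SD ≈ 0.071; a Normal approximation gives roughly [0.504, 0.600].
Exact: F⁻¹(0.25) = 0.504; F⁻¹(0.75) = 0.601.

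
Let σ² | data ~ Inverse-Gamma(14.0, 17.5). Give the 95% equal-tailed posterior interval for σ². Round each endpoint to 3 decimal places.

Inverse-Gamma(14.0, 17.5) quantiles: F⁻¹(0.025) and F⁻¹(0.975).
Equivalently, 1/σ² ~ Gamma(14.0, rate = 17.5); invert its 0.975 and 0.025 quantiles.
Posterior mean ≈ 1.346, SD ≈ 0.389; a Normal approximation gives roughly [0.585, 2.108].
Exact: lower = 0.787; upper = 2.286.

[0.787, 2.286]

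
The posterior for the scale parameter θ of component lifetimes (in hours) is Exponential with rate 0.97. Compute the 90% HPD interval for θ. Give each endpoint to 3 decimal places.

The exponential density is strictly decreasing on [0, ∞), so the HPD interval is anchored at 0: [0, q] with P(θ ≤ q) = 0.90.
q = −ln(1 − 0.90) / 0.97 = 2.3026 / 0.97 = 2.374.

[0.000, 2.374]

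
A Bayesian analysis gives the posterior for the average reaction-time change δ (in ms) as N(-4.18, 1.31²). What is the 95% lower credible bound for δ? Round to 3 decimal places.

Need L with P(δ ≥ L) = 0.95: L = -4.18 − z_{0.05}·1.31.
z = 1.645; L = -4.18 − 1.645 × 1.31 = -6.335.

-6.335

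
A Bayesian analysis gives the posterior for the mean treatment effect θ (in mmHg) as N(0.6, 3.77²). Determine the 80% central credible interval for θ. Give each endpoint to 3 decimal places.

The posterior is symmetric, so the 80% equal-tailed interval is θ = 0.6 ± z·3.77 with z = 1.282.
Half-width: 1.282 × 3.77 = 4.831.
0.6 − 4.831 = -4.231; 0.6 + 4.831 = 5.431.

[-4.231, 5.431]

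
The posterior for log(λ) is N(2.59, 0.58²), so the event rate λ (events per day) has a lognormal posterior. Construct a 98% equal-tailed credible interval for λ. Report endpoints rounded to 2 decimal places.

[3.46, 51.38]

On the log scale the 98% interval is 2.59 ± 2.326 × 0.58 = [1.2407, 3.9393].
Exponentiate: [e^1.2407, e^3.9393] = [3.46, 51.38].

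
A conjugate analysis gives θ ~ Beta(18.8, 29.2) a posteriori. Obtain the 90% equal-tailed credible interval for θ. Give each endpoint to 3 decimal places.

Posterior: Beta(18.8, 29.2).
Equal-tailed 90% interval: the 0.05 and 0.95 quantiles of Beta(18.8, 29.2).
Posterior mean ≈ 0.392, SD ≈ 0.070; a Normal approximation gives roughly [0.277, 0.506].
Exact: F⁻¹(0.05) = 0.279; F⁻¹(0.95) = 0.509.

[0.279, 0.509]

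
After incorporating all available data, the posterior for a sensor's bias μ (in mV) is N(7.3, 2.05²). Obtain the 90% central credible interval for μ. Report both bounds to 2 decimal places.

[3.93, 10.67]

The posterior is symmetric, so the 90% equal-tailed interval is μ = 7.3 ± z·2.05 with z = 1.645.
Half-width: 1.645 × 2.05 = 3.37.
7.3 − 3.37 = 3.93; 7.3 + 3.37 = 10.67.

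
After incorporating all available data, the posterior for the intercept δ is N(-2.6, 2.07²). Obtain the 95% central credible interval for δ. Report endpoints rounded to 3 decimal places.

[-6.657, 1.457]

The posterior is symmetric, so the 95% equal-tailed interval is δ = -2.6 ± z·2.07 with z = 1.960.
Half-width: 1.960 × 2.07 = 4.057.
-2.6 − 4.057 = -6.657; -2.6 + 4.057 = 1.457.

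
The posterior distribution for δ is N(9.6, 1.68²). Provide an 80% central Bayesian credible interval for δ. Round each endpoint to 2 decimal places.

The posterior is symmetric, so the 80% equal-tailed interval is δ = 9.6 ± z·1.68 with z = 1.282.
Half-width: 1.282 × 1.68 = 2.15.
9.6 − 2.15 = 7.45; 9.6 + 2.15 = 11.75.

[7.45, 11.75]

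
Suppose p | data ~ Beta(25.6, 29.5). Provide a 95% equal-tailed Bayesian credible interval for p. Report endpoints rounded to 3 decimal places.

Posterior: Beta(25.6, 29.5).
Equal-tailed 95% interval: the 0.025 and 0.975 quantiles of Beta(25.6, 29.5).
Posterior mean ≈ 0.465, SD ≈ 0.067; a Normal approximation gives roughly [0.334, 0.595].
Exact: F⁻¹(0.025) = 0.336; F⁻¹(0.975) = 0.596.

[0.336, 0.596]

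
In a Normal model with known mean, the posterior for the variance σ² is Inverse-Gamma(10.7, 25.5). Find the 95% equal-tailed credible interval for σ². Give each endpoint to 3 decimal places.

[1.417, 4.829]

Inverse-Gamma(10.7, 25.5) quantiles: F⁻¹(0.025) and F⁻¹(0.975).
Equivalently, 1/σ² ~ Gamma(10.7, rate = 25.5); invert its 0.975 and 0.025 quantiles.
Posterior mean ≈ 2.629, SD ≈ 0.891; a Normal approximation gives roughly [0.882, 4.376].
Exact: lower = 1.417; upper = 4.829.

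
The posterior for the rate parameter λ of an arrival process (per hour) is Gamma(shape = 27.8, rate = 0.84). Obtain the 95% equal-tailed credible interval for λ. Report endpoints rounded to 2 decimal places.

[21.96, 46.48]

Posterior: Gamma(shape 27.8, rate 0.84).
Equal-tailed 95% interval: Gamma(27.8, 0.84) quantiles at 0.025 and 0.975.
Posterior mean ≈ 33.10, SD ≈ 6.28; a Normal approximation gives roughly [20.79, 45.40].
Exact: lower = 21.96; upper = 46.48.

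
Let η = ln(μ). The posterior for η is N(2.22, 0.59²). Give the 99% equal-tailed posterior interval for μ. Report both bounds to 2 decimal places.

[2.01, 42.09]

On the log scale the 99% interval is 2.22 ± 2.576 × 0.59 = [0.7003, 3.7397].
Exponentiate: [e^0.7003, e^3.7397] = [2.01, 42.09].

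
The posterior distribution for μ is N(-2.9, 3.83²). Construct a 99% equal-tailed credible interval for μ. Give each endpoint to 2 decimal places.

[-12.77, 6.97]

The posterior is symmetric, so the 99% equal-tailed interval is μ = -2.9 ± z·3.83 with z = 2.576.
Half-width: 2.576 × 3.83 = 9.87.
-2.9 − 9.87 = -12.77; -2.9 + 9.87 = 6.97.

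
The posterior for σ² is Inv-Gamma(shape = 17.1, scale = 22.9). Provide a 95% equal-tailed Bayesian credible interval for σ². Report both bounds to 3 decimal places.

[0.877, 2.295]

Inverse-Gamma(17.1, 22.9) quantiles: F⁻¹(0.025) and F⁻¹(0.975).
Equivalently, 1/σ² ~ Gamma(17.1, rate = 22.9); invert its 0.975 and 0.025 quantiles.
Posterior mean ≈ 1.422, SD ≈ 0.366; a Normal approximation gives roughly [0.705, 2.140].
Exact: lower = 0.877; upper = 2.295.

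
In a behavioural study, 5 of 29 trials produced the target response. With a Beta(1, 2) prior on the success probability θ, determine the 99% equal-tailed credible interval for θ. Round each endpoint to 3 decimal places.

[0.053, 0.393]

Posterior: Beta(1+5, 2+24) = Beta(6, 26).
Equal-tailed 99% interval: the 0.005 and 0.995 quantiles of Beta(6, 26).
Posterior mean ≈ 0.188, SD ≈ 0.068; a Normal approximation gives roughly [0.012, 0.363].
Exact: F⁻¹(0.005) = 0.053; F⁻¹(0.995) = 0.393.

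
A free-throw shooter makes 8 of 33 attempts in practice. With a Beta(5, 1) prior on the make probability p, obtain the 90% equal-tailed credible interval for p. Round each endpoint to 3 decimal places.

Posterior: Beta(5+8, 1+25) = Beta(13, 26).
Equal-tailed 90% interval: the 0.05 and 0.95 quantiles of Beta(13, 26).
Posterior mean ≈ 0.333, SD ≈ 0.075; a Normal approximation gives roughly [0.211, 0.456].
Exact: F⁻¹(0.05) = 0.216; F⁻¹(0.95) = 0.461.

[0.216, 0.461]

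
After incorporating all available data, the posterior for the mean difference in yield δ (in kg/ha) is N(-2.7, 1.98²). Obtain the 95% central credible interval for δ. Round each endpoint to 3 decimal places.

The posterior is symmetric, so the 95% equal-tailed interval is δ = -2.7 ± z·1.98 with z = 1.960.
Half-width: 1.960 × 1.98 = 3.881.
-2.7 − 3.881 = -6.581; -2.7 + 3.881 = 1.181.

[-6.581, 1.181]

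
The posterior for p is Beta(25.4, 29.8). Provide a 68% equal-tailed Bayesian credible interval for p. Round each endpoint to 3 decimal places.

Posterior: Beta(25.4, 29.8).
Equal-tailed 68% interval: the 0.16 and 0.84 quantiles of Beta(25.4, 29.8).
Posterior mean ≈ 0.460, SD ≈ 0.066; a Normal approximation gives roughly [0.394, 0.526].
Exact: F⁻¹(0.16) = 0.393; F⁻¹(0.84) = 0.527.

[0.393, 0.527]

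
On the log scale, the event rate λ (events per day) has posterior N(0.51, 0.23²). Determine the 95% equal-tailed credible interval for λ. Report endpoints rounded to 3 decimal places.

[1.061, 2.614]

On the log scale the 95% interval is 0.51 ± 1.960 × 0.23 = [0.0592, 0.9608].
Exponentiate: [e^0.0592, e^0.9608] = [1.061, 2.614].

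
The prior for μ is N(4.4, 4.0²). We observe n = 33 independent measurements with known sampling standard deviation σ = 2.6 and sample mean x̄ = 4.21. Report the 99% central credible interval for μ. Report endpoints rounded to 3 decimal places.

[3.054, 5.371]

Posterior precision = 1/4.0² + 33/2.6² = 0.0625 + 4.8817 = 4.9442, so posterior SD = 0.4497.
Posterior mean = (4.4/4.0² + 33·4.21/2.6²) / 4.9442 = 4.2124.
Interval: 4.2124 ± 2.576 × 0.4497 → [3.054, 5.371].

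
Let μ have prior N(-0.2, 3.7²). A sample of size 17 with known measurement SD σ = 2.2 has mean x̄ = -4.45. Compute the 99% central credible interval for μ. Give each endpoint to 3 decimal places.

[-5.724, -3.003]

Posterior precision = 1/3.7² + 17/2.2² = 0.0730 + 3.5124 = 3.5854, so posterior SD = 0.5281.
Posterior mean = (-0.2/3.7² + 17·-4.45/2.2²) / 3.5854 = -4.3634.
Interval: -4.3634 ± 2.576 × 0.5281 → [-5.724, -3.003].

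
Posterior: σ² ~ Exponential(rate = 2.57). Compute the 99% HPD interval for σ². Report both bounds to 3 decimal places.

The exponential density is strictly decreasing on [0, ∞), so the HPD interval is anchored at 0: [0, q] with P(σ² ≤ q) = 0.99.
q = −ln(1 − 0.99) / 2.57 = 4.6052 / 2.57 = 1.792.

[0.000, 1.792]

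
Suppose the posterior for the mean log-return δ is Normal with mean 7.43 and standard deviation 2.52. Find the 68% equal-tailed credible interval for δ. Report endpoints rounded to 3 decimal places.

The posterior is symmetric, so the 68% equal-tailed interval is δ = 7.43 ± z·2.52 with z = 0.994.
Half-width: 0.994 × 2.52 = 2.506.
7.43 − 2.506 = 4.924; 7.43 + 2.506 = 9.936.

[4.924, 9.936]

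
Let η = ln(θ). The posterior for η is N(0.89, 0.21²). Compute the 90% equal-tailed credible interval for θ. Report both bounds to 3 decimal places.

On the log scale the 90% interval is 0.89 ± 1.645 × 0.21 = [0.5446, 1.2354].
Exponentiate: [e^0.5446, e^1.2354] = [1.724, 3.440].

[1.724, 3.440]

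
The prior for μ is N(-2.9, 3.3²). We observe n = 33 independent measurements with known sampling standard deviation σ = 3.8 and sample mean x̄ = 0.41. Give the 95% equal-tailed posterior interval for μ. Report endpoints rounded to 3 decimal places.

Posterior precision = 1/3.3² + 33/3.8² = 0.0918 + 2.2853 = 2.3771, so posterior SD = 0.6486.
Posterior mean = (-2.9/3.3² + 33·0.41/3.8²) / 2.3771 = 0.2821.
Interval: 0.2821 ± 1.960 × 0.6486 → [-0.989, 1.553].

[-0.989, 1.553]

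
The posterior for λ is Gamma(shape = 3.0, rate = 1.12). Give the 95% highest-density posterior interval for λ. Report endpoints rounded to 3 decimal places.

[0.271, 5.715]

The posterior is unimodal and skewed, so the HPD interval has equal density at both endpoints and is the shortest 95% interval.
Solving f(0.271) = f(5.715) with F(5.715) − F(0.271) = 0.95 gives [0.271, 5.715].
For comparison, the equal-tailed interval is [0.552, 6.451]; the HPD is narrower and shifted toward the mode.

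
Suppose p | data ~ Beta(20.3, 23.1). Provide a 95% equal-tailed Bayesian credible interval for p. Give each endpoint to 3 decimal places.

Posterior: Beta(20.3, 23.1).
Equal-tailed 95% interval: the 0.025 and 0.975 quantiles of Beta(20.3, 23.1).
Posterior mean ≈ 0.468, SD ≈ 0.075; a Normal approximation gives roughly [0.321, 0.615].
Exact: F⁻¹(0.025) = 0.323; F⁻¹(0.975) = 0.615.

[0.323, 0.615]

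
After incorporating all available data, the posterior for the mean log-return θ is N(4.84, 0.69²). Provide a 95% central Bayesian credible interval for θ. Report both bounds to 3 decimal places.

[3.488, 6.192]

The posterior is symmetric, so the 95% equal-tailed interval is θ = 4.84 ± z·0.69 with z = 1.960.
Half-width: 1.960 × 0.69 = 1.352.
4.84 − 1.352 = 3.488; 4.84 + 1.352 = 6.192.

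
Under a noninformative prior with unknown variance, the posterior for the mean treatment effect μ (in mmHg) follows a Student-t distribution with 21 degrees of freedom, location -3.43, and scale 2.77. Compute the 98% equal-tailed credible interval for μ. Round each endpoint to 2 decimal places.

The t_21 distribution is symmetric; the 98% interval is -3.43 ± t·2.77 with t_{0.99,21} = 2.518.
Half-width: 2.518 × 2.77 = 6.97.
-3.43 − 6.97 = -10.40; -3.43 + 6.97 = 3.54.

[-10.40, 3.54]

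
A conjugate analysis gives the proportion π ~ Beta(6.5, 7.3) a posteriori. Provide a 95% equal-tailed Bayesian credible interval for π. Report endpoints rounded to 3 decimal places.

[0.225, 0.725]

Posterior: Beta(6.5, 7.3).
Equal-tailed 95% interval: the 0.025 and 0.975 quantiles of Beta(6.5, 7.3).
Posterior mean ≈ 0.471, SD ≈ 0.130; a Normal approximation gives roughly [0.217, 0.725].
Exact: F⁻¹(0.025) = 0.225; F⁻¹(0.975) = 0.725.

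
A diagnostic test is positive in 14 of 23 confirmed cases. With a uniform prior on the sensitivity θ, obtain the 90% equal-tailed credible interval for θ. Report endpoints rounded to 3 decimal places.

[0.437, 0.754]

Posterior: Beta(1+14, 1+9) = Beta(15, 10).
Equal-tailed 90% interval: the 0.05 and 0.95 quantiles of Beta(15, 10).
Posterior mean ≈ 0.600, SD ≈ 0.096; a Normal approximation gives roughly [0.442, 0.758].
Exact: F⁻¹(0.05) = 0.437; F⁻¹(0.95) = 0.754.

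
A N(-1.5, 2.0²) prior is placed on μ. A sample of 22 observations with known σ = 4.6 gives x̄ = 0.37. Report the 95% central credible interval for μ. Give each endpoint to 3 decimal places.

[-1.718, 1.733]

Posterior precision = 1/2.0² + 22/4.6² = 0.2500 + 1.0397 = 1.2897, so posterior SD = 0.8806.
Posterior mean = (-1.5/2.0² + 22·0.37/4.6²) / 1.2897 = 0.0075.
Interval: 0.0075 ± 1.960 × 0.8806 → [-1.718, 1.733].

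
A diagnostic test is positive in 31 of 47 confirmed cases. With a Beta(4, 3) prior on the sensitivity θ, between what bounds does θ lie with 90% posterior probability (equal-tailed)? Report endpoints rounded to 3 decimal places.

[0.539, 0.751]

Posterior: Beta(4+31, 3+16) = Beta(35, 19).
Equal-tailed 90% interval: the 0.05 and 0.95 quantiles of Beta(35, 19).
Posterior mean ≈ 0.648, SD ≈ 0.064; a Normal approximation gives roughly [0.542, 0.754].
Exact: F⁻¹(0.05) = 0.539; F⁻¹(0.95) = 0.751.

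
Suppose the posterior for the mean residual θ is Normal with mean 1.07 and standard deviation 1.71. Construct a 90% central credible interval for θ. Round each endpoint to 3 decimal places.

[-1.743, 3.883]

The posterior is symmetric, so the 90% equal-tailed interval is θ = 1.07 ± z·1.71 with z = 1.645.
Half-width: 1.645 × 1.71 = 2.813.
1.07 − 2.813 = -1.743; 1.07 + 2.813 = 3.883.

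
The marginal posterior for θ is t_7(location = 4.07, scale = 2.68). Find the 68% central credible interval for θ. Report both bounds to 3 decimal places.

[1.202, 6.938]

The t_7 distribution is symmetric; the 68% interval is 4.07 ± t·2.68 with t_{0.84,7} = 1.070.
Half-width: 1.070 × 2.68 = 2.868.
4.07 − 2.868 = 1.202; 4.07 + 2.868 = 6.938.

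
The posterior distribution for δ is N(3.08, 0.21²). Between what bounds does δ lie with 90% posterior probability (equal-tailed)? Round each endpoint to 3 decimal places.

[2.735, 3.425]

The posterior is symmetric, so the 90% equal-tailed interval is δ = 3.08 ± z·0.21 with z = 1.645.
Half-width: 1.645 × 0.21 = 0.345.
3.08 − 0.345 = 2.735; 3.08 + 0.345 = 3.425.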